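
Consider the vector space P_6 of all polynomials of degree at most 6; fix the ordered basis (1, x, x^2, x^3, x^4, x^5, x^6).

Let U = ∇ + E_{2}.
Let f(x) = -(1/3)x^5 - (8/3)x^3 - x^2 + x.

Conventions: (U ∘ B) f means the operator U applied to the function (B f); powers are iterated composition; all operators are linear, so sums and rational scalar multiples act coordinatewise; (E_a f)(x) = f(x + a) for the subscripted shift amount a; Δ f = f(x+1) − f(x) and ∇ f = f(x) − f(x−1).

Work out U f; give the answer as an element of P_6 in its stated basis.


g(x) = -(1/3)x^5 - 5x^4 - (38/3)x^3 - 55x^2 - 54x - 35

∇ f = -(5/3)x^4 + (10/3)x^3 - (34/3)x^2 + (23/3)x - 1
E_{2} f = -(1/3)x^5 - (10/3)x^4 - 16x^3 - (131/3)x^2 - (185/3)x - 34
(∇ + E_{2}) f = -(1/3)x^5 - 5x^4 - (38/3)x^3 - 55x^2 - 54x - 35


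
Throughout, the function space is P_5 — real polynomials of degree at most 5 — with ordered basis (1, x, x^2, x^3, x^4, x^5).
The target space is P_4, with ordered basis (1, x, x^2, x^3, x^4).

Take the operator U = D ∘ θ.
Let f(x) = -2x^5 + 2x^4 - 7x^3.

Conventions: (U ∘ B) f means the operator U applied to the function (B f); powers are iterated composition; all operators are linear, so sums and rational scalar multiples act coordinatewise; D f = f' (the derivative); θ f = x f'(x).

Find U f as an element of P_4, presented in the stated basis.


θ f = -10x^5 + 8x^4 - 21x^3
D θ f = -50x^4 + 32x^3 - 63x^2

the result is g(x) = -50x^4 + 32x^3 - 63x^2


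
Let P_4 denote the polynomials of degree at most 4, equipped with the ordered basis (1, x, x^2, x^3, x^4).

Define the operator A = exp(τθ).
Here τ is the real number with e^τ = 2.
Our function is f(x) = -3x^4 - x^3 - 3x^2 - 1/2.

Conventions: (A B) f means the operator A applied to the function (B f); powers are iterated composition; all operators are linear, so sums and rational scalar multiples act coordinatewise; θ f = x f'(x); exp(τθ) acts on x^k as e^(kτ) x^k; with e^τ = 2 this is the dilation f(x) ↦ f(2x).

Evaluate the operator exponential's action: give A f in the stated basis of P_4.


exp(τθ) x^k = e^(kτ) x^k; with e^τ = 2 this sends x^k to 2^k x^k
x^2 ↦ 4 x^2
x^3 ↦ 8 x^3
x^4 ↦ 16 x^4
applying this coordinatewise to f: exp(τθ) f = -48x^4 - 8x^3 - 12x^2 - 1/2

the image equals g(x) = -48x^4 - 8x^3 - 12x^2 - 1/2


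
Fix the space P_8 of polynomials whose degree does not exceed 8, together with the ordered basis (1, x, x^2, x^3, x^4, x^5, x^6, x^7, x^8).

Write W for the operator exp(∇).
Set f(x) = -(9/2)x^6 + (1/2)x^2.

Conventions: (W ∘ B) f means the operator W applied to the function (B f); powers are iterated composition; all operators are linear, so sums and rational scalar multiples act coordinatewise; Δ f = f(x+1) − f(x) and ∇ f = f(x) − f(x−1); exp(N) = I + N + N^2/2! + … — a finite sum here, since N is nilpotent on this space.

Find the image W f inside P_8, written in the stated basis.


order-1 term: -27x^5 + (135/2)x^4 - 90x^3 + (135/2)x^2 - 26x + 4
order-2 term: -(135/2)x^4 + 270x^3 - (945/2)x^2 + 405x - 139
order-3 term: -90x^3 + 405x^2 - 675x + 405
order-4 term: -(135/2)x^2 + 270x - 585/2
order-5 term: -27x + 135/2
order-6 term: -9/2
the series for exp(∇) f terminates at order 6
exp(∇) f = -(9/2)x^6 - 27x^5 + 90x^3 - 67x^2 - 53x + 81/2

the result is g(x) = -(9/2)x^6 - 27x^5 + 90x^3 - 67x^2 - 53x + 81/2


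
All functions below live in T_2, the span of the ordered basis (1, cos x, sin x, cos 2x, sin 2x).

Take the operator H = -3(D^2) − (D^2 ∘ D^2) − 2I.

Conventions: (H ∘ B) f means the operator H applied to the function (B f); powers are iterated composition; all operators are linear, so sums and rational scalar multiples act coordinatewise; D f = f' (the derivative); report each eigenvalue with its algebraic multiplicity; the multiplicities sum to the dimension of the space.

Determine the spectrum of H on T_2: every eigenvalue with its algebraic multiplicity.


λ = -6 (multiplicity 2), λ = -2 (multiplicity 1), λ = 0 (multiplicity 2)

image of 1: -2
image of cos x: 0
image of sin x: 0
image of cos 2x: -6cos 2x
image of sin 2x: -6sin 2x
the matrix is diagonal; its diagonal is (-2, 0, 0, -6, -6)
for a triangular matrix the eigenvalues are the diagonal entries, with algebraic multiplicity their repetition count


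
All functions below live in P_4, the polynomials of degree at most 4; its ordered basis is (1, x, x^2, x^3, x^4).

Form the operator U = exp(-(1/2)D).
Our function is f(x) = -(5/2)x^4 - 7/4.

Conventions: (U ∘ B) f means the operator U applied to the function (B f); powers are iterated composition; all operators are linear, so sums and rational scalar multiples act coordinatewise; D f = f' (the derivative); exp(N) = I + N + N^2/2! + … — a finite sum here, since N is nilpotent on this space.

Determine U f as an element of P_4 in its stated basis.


the image equals g(x) = -(5/2)x^4 + 5x^3 - (15/4)x^2 + (5/4)x - 61/32

order-1 term: 5x^3
order-2 term: -(15/4)x^2
order-3 term: (5/4)x
order-4 term: -5/32
the series for exp(-(1/2)D) f terminates at order 4
exp(-(1/2)D) f = -(5/2)x^4 + 5x^3 - (15/4)x^2 + (5/4)x - 61/32


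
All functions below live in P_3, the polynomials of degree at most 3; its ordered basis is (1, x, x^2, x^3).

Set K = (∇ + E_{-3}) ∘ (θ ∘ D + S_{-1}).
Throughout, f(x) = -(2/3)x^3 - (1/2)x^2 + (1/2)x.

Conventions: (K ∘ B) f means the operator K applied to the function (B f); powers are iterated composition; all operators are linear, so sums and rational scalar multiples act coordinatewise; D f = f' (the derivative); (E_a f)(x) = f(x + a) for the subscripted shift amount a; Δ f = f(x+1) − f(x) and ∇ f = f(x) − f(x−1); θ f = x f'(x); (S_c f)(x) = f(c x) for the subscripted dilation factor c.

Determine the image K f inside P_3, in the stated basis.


the result is g(x) = (2/3)x^3 - (17/2)x^2 + (65/2)x - 151/3

D f = -2x^2 - x + 1/2
θ D f = -4x^2 - x
S_{-1} f = (2/3)x^3 - (1/2)x^2 - (1/2)x
(θ ∘ D + S_{-1}) f = (2/3)x^3 - (9/2)x^2 - (3/2)x
∇ (θ ∘ D + S_{-1}) f = 2x^2 - 11x + 11/3
E_{-3} (θ ∘ D + S_{-1}) f = (2/3)x^3 - (21/2)x^2 + (87/2)x - 54
(∇ + E_{-3}) (θ ∘ D + S_{-1}) f = (2/3)x^3 - (17/2)x^2 + (65/2)x - 151/3


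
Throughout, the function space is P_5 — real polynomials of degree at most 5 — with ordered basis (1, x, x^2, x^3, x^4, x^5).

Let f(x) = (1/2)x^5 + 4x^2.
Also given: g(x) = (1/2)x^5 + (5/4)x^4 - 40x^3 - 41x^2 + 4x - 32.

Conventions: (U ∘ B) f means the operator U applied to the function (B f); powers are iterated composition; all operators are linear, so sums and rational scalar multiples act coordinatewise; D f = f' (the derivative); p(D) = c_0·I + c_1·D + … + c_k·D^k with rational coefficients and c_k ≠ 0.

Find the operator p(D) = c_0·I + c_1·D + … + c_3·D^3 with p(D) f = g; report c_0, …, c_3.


D^0 f = (1/2)x^5 + 4x^2
D^1 f = (5/2)x^4 + 8x
D^2 f = 10x^3 + 8
D^3 f = 30x^2
matching coefficients of g against c_0 f + c_1 Df + … from the top degree down determines the c_i
solution: c_0 = 1, c_1 = 1/2, c_2 = -4, c_3 = -3/2

c_0 = 1, c_1 = 1/2, c_2 = -4, c_3 = -3/2


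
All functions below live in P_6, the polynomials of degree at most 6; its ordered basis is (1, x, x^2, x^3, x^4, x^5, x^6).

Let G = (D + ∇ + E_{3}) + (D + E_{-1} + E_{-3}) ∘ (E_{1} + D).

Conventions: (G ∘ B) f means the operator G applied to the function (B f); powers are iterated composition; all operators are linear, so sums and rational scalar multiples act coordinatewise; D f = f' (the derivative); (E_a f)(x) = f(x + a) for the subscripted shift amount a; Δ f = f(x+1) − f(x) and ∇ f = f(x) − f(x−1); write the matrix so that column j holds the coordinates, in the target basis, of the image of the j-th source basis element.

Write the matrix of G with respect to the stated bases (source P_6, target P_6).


image of 1: 3
image of x: 3x + 6
image of x^2: 3x^2 + 12x + 8
image of x^3: 3x^3 + 18x^2 + 24x + 53
image of x^4: 3x^4 + 24x^3 + 48x^2 + 212x - 12
image of x^5: 3x^5 + 30x^4 + 80x^3 + 530x^2 - 60x + 627
image of x^6: 3x^6 + 36x^5 + 120x^4 + 1060x^3 - 180x^2 + 3762x - 666
each image's coordinates form column j of the matrix

the matrix is [[3, 6, 8, 53, -12, 627, -666]; [0, 3, 12, 24, 212, -60, 3762]; [0, 0, 3, 18, 48, 530, -180]; [0, 0, 0, 3, 24, 80, 1060]; [0, 0, 0, 0, 3, 30, 120]; [0, 0, 0, 0, 0, 3, 36]; [0, 0, 0, 0, 0, 0, 3]] (rows listed top to bottom)


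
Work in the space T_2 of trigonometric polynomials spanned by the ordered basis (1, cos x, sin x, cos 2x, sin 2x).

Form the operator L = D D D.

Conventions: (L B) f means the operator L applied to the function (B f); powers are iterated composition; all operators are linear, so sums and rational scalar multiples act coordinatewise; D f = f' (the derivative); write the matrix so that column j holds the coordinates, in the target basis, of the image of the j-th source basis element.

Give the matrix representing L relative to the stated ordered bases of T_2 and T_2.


the matrix is [[0, 0, 0, 0, 0]; [0, 0, -1, 0, 0]; [0, 1, 0, 0, 0]; [0, 0, 0, 0, -8]; [0, 0, 0, 8, 0]] (rows listed top to bottom)

image of 1: 0
image of cos x: sin x
image of sin x: -cos x
image of cos 2x: 8sin 2x
image of sin 2x: -8cos 2x
each image's coordinates form column j of the matrix


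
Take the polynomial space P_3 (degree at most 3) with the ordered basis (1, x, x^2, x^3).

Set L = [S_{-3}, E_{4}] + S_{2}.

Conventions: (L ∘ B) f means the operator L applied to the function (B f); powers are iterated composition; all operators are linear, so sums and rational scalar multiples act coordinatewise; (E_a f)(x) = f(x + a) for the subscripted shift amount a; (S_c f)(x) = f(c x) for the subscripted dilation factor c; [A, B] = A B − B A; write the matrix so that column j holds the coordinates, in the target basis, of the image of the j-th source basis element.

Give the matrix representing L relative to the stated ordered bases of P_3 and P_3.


image of 1: 1
image of x: 2x + 16
image of x^2: 4x^2 - 96x - 128
image of x^3: 8x^3 + 432x^2 + 1152x + 1792
each image's coordinates form column j of the matrix

the matrix is [[1, 16, -128, 1792]; [0, 2, -96, 1152]; [0, 0, 4, 432]; [0, 0, 0, 8]] (rows listed top to bottom)


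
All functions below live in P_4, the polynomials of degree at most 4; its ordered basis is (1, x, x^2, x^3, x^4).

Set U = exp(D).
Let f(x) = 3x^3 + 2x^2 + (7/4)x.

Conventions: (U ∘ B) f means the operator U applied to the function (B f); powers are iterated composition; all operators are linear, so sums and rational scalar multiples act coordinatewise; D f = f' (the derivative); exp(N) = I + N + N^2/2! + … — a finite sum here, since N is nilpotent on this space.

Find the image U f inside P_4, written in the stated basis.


order-1 term: 9x^2 + 4x + 7/4
order-2 term: 9x + 2
order-3 term: 3
the series for exp(D) f terminates at order 3
exp(D) f = 3x^3 + 11x^2 + (59/4)x + 27/4

the image equals g(x) = 3x^3 + 11x^2 + (59/4)x + 27/4


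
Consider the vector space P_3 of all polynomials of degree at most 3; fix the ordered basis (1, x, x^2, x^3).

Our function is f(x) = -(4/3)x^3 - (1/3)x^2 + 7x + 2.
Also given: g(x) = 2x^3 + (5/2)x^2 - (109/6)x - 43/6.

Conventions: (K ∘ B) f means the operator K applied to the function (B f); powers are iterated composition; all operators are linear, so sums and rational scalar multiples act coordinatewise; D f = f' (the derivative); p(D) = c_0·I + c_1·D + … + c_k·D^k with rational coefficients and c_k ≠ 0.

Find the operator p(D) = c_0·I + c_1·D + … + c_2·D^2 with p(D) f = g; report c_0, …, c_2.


p(D) = -(3/2)·I − (1/2)·D + D^2, i.e. c_0 = -3/2, c_1 = -1/2, c_2 = 1

D^0 f = -(4/3)x^3 - (1/3)x^2 + 7x + 2
D^1 f = -4x^2 - (2/3)x + 7
D^2 f = -8x - 2/3
matching coefficients of g against c_0 f + c_1 Df + … from the top degree down determines the c_i
solution: c_0 = -3/2, c_1 = -1/2, c_2 = 1


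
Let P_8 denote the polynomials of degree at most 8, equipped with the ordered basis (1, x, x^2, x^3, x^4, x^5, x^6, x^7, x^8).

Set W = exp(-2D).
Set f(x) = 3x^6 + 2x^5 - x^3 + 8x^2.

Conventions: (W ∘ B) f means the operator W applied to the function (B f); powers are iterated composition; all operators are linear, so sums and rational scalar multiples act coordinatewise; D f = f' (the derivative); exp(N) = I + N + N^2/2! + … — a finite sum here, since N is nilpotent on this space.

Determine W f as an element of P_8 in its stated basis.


order-1 term: -36x^5 - 20x^4 + 6x^2 - 32x
order-2 term: 180x^4 + 80x^3 - 12x + 32
order-3 term: -480x^3 - 160x^2 + 8
order-4 term: 720x^2 + 160x
order-5 term: -576x - 64
order-6 term: 192
the series for exp(-2D) f terminates at order 6
exp(-2D) f = 3x^6 - 34x^5 + 160x^4 - 401x^3 + 574x^2 - 460x + 168

g(x) = 3x^6 - 34x^5 + 160x^4 - 401x^3 + 574x^2 - 460x + 168


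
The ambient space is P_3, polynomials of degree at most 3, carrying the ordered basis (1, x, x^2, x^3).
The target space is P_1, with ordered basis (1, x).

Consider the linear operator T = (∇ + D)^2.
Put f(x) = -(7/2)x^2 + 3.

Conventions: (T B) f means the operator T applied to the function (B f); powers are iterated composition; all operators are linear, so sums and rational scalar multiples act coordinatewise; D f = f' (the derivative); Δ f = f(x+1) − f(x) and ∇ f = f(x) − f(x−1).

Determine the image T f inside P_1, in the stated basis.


∇ f = -7x + 7/2
D f = -7x
(∇ + D) f = -14x + 7/2
∇ (∇ + D) f = -14
D (∇ + D) f = -14
(∇ + D) (∇ + D) f = -28

g(x) = -28


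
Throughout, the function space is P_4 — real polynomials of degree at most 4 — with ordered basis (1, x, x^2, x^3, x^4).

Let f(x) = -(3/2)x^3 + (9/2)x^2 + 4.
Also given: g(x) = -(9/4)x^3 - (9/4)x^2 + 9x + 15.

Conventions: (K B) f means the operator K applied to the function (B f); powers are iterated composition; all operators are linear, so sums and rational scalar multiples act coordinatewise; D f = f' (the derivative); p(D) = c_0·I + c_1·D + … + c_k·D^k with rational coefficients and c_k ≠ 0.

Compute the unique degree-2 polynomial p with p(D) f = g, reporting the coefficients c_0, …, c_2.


D^0 f = -(3/2)x^3 + (9/2)x^2 + 4
D^1 f = -(9/2)x^2 + 9x
D^2 f = -9x + 9
matching coefficients of g against c_0 f + c_1 Df + … from the top degree down determines the c_i
solution: c_0 = 3/2, c_1 = 2, c_2 = 1

p(D) = (3/2)·I + 2·D + D^2, i.e. c_0 = 3/2, c_1 = 2, c_2 = 1


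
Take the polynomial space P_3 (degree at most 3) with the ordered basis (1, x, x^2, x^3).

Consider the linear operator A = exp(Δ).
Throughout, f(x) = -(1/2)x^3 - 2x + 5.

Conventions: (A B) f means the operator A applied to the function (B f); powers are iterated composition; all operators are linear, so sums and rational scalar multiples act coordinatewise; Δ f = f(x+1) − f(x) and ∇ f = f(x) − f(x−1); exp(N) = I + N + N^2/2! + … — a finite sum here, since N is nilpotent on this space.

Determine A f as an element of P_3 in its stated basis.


order-1 term: -(3/2)x^2 - (3/2)x - 5/2
order-2 term: -(3/2)x - 3/2
order-3 term: -1/2
the series for exp(Δ) f terminates at order 3
exp(Δ) f = -(1/2)x^3 - (3/2)x^2 - 5x + 1/2

g(x) = -(1/2)x^3 - (3/2)x^2 - 5x + 1/2


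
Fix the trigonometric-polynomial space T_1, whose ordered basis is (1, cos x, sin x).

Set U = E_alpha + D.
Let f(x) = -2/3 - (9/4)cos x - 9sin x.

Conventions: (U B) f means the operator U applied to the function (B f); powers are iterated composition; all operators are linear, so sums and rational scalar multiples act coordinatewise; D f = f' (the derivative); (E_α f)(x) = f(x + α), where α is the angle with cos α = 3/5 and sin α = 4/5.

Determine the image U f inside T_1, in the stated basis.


E_alpha f = -2/3 - (171/20)cos x - (18/5)sin x
D f = -9cos x + (9/4)sin x
(E_alpha + D) f = -2/3 - (351/20)cos x - (27/20)sin x

g(x) = -2/3 - (351/20)cos x - (27/20)sin x


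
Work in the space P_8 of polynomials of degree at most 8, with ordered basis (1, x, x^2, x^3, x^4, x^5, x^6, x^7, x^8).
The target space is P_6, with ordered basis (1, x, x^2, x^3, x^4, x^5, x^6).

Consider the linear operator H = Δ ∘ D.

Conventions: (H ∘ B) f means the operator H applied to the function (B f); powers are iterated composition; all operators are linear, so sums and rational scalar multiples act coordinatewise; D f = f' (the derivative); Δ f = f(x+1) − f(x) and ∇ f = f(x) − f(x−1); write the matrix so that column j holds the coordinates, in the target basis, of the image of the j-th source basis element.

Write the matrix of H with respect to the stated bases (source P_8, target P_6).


the matrix is [[0, 0, 2, 3, 4, 5, 6, 7, 8]; [0, 0, 0, 6, 12, 20, 30, 42, 56]; [0, 0, 0, 0, 12, 30, 60, 105, 168]; [0, 0, 0, 0, 0, 20, 60, 140, 280]; [0, 0, 0, 0, 0, 0, 30, 105, 280]; [0, 0, 0, 0, 0, 0, 0, 42, 168]; [0, 0, 0, 0, 0, 0, 0, 0, 56]] (rows listed top to bottom)

image of 1: 0
image of x: 0
image of x^2: 2
image of x^3: 6x + 3
image of x^4: 12x^2 + 12x + 4
image of x^5: 20x^3 + 30x^2 + 20x + 5
image of x^6: 30x^4 + 60x^3 + 60x^2 + 30x + 6
image of x^7: 42x^5 + 105x^4 + 140x^3 + 105x^2 + 42x + 7
image of x^8: 56x^6 + 168x^5 + 280x^4 + 280x^3 + 168x^2 + 56x + 8
each image's coordinates form column j of the matrix


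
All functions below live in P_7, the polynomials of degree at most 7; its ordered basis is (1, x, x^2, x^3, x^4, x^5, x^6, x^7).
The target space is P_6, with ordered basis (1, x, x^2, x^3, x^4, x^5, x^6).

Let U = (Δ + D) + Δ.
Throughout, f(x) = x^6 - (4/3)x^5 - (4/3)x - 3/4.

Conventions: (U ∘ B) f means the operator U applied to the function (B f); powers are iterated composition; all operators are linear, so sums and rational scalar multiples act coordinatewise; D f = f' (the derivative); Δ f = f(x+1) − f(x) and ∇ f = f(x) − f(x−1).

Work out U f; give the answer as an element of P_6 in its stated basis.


Δ f = 6x^5 + (25/3)x^4 + (20/3)x^3 + (5/3)x^2 - (2/3)x - 5/3
D f = 6x^5 - (20/3)x^4 - 4/3
(Δ + D) f = 12x^5 + (5/3)x^4 + (20/3)x^3 + (5/3)x^2 - (2/3)x - 3
Δ f = 6x^5 + (25/3)x^4 + (20/3)x^3 + (5/3)x^2 - (2/3)x - 5/3
((Δ + D) + Δ) f = 18x^5 + 10x^4 + (40/3)x^3 + (10/3)x^2 - (4/3)x - 14/3

the image equals g(x) = 18x^5 + 10x^4 + (40/3)x^3 + (10/3)x^2 - (4/3)x - 14/3


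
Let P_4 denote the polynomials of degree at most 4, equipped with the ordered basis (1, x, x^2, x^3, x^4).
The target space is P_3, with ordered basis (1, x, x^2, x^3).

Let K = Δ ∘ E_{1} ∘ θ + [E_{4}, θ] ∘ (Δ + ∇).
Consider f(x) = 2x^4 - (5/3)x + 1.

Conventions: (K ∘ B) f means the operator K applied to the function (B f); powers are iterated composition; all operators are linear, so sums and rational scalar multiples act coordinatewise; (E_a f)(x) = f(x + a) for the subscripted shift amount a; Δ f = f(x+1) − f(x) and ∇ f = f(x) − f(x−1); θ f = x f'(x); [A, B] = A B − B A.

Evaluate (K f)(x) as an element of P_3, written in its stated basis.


θ f = 8x^4 - (5/3)x
E_{1} θ f = 8x^4 + 32x^3 + 48x^2 + (91/3)x + 19/3
Δ E_{1} θ f = 32x^3 + 144x^2 + 224x + 355/3
Δ f = 8x^3 + 12x^2 + 8x + 1/3
∇ f = 8x^3 - 12x^2 + 8x - 11/3
(Δ + ∇) f = 16x^3 + 16x - 10/3
θ (Δ + ∇) f = 48x^3 + 16x
E_{4} θ (Δ + ∇) f = 48x^3 + 576x^2 + 2320x + 3136
E_{4} (Δ + ∇) f = 16x^3 + 192x^2 + 784x + 3254/3
θ E_{4} (Δ + ∇) f = 48x^3 + 384x^2 + 784x
[E_{4}, θ] (Δ + ∇) f = 192x^2 + 1536x + 3136
(Δ ∘ E_{1} ∘ θ + [E_{4}, θ] ∘ (Δ + ∇)) f = 32x^3 + 336x^2 + 1760x + 9763/3

the result is g(x) = 32x^3 + 336x^2 + 1760x + 9763/3


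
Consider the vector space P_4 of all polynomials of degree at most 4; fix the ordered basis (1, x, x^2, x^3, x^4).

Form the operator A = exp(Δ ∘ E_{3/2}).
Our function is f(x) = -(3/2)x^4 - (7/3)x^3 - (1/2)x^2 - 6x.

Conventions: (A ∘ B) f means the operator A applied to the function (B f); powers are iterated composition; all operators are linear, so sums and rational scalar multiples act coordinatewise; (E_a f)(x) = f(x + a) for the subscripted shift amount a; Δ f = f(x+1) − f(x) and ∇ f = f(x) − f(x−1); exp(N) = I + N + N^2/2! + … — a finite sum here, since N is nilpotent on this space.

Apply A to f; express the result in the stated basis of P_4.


g(x) = -(3/2)x^4 - (25/3)x^3 - (105/2)x^2 - (387/2)x - 3617/12

order-1 term: -6x^3 - 43x^2 - (205/2)x - 1051/12
order-2 term: -9x^2 - 79x - 174
order-3 term: -6x - 115/3
order-4 term: -3/2
the series for exp(Δ ∘ E_{3/2}) f terminates at order 4
exp(Δ ∘ E_{3/2}) f = -(3/2)x^4 - (25/3)x^3 - (105/2)x^2 - (387/2)x - 3617/12


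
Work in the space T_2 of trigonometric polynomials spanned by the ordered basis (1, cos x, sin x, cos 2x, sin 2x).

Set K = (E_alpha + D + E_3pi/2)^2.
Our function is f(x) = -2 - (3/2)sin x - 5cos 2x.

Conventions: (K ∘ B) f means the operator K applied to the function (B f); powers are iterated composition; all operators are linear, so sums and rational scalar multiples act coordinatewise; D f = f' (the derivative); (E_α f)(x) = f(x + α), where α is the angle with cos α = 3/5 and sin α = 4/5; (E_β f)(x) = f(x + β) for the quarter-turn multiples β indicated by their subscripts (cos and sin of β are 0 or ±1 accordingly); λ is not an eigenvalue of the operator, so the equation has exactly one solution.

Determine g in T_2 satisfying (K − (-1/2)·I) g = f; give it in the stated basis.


the result is g(x) = -4/9 + (144/97)cos x - (33/97)sin x + (82790/253217)cos 2x + (94720/253217)sin 2x

write g with unknown coordinates in the stated basis and equate coefficients in (K − (-1/2)·I) g = f
solving from the highest basis element down gives g = -4/9 + (144/97)cos x - (33/97)sin x + (82790/253217)cos 2x + (94720/253217)sin 2x
check: K g = -16/9 - (72/97)cos x - (129/97)sin x - (1307480/253217)cos 2x - (47360/253217)sin 2x
so K g − (-1/2)·g = -2 - (3/2)sin x - 5cos 2x = f ✓


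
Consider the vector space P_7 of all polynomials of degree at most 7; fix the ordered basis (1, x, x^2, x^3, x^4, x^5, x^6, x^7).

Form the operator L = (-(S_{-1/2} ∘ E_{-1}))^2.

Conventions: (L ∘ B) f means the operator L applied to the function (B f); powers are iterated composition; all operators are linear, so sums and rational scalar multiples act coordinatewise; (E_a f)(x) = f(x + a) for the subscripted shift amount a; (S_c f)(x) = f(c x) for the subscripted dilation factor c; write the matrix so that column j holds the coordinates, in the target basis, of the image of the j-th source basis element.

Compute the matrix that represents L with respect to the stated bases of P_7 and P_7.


image of 1: 1
image of x: (1/4)x - 1/2
image of x^2: (1/16)x^2 - (1/4)x + 1/4
image of x^3: (1/64)x^3 - (3/32)x^2 + (3/16)x - 1/8
image of x^4: (1/256)x^4 - (1/32)x^3 + (3/32)x^2 - (1/8)x + 1/16
image of x^5: (1/1024)x^5 - (5/512)x^4 + (5/128)x^3 - (5/64)x^2 + (5/64)x - 1/32
image of x^6: (1/4096)x^6 - (3/1024)x^5 + (15/1024)x^4 - (5/128)x^3 + (15/256)x^2 - (3/64)x + 1/64
image of x^7: (1/16384)x^7 - (7/8192)x^6 + (21/4096)x^5 - (35/2048)x^4 + (35/1024)x^3 - (21/512)x^2 + (7/256)x - 1/128
each image's coordinates form column j of the matrix

the matrix is [[1, -1/2, 1/4, -1/8, 1/16, -1/32, 1/64, -1/128]; [0, 1/4, -1/4, 3/16, -1/8, 5/64, -3/64, 7/256]; [0, 0, 1/16, -3/32, 3/32, -5/64, 15/256, -21/512]; [0, 0, 0, 1/64, -1/32, 5/128, -5/128, 35/1024]; [0, 0, 0, 0, 1/256, -5/512, 15/1024, -35/2048]; [0, 0, 0, 0, 0, 1/1024, -3/1024, 21/4096]; [0, 0, 0, 0, 0, 0, 1/4096, -7/8192]; [0, 0, 0, 0, 0, 0, 0, 1/16384]] (rows listed top to bottom)


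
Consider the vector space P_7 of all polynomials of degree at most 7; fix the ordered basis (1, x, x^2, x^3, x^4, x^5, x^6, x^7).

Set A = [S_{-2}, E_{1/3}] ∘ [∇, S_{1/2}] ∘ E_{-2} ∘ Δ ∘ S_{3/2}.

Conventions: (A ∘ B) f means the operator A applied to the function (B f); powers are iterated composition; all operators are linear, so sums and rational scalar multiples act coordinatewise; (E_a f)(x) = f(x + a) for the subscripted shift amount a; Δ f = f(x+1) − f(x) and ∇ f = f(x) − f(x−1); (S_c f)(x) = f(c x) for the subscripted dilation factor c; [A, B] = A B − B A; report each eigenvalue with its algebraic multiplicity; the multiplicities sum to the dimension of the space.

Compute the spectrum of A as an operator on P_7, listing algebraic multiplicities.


image of 1: 0
image of x: 0
image of x^2: 0
image of x^3: -81/16
image of x^4: (243/8)x + 567/8
image of x^5: -(3645/32)x^2 - (8505/16)x - 162405/256
image of x^6: (10935/32)x^3 + (76545/32)x^2 + (1461645/256)x + 1187865/256
image of x^7: -(229635/256)x^4 - (535815/64)x^3 - (30694545/1024)x^2 - (24945165/512)x - 124049961/4096
the matrix is upper triangular; its diagonal is (0, 0, 0, 0, 0, 0, 0, 0)
for a triangular matrix the eigenvalues are the diagonal entries, with algebraic multiplicity their repetition count

λ = 0 (multiplicity 8)


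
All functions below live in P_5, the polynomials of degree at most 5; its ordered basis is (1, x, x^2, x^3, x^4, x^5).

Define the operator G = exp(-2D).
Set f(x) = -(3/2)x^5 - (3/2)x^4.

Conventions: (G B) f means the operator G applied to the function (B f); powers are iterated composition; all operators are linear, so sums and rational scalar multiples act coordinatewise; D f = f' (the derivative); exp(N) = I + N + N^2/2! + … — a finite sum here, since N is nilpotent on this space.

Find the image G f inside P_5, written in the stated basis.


the image equals g(x) = -(3/2)x^5 + (27/2)x^4 - 48x^3 + 84x^2 - 72x + 24

order-1 term: 15x^4 + 12x^3
order-2 term: -60x^3 - 36x^2
order-3 term: 120x^2 + 48x
order-4 term: -120x - 24
order-5 term: 48
the series for exp(-2D) f terminates at order 5
exp(-2D) f = -(3/2)x^5 + (27/2)x^4 - 48x^3 + 84x^2 - 72x + 24


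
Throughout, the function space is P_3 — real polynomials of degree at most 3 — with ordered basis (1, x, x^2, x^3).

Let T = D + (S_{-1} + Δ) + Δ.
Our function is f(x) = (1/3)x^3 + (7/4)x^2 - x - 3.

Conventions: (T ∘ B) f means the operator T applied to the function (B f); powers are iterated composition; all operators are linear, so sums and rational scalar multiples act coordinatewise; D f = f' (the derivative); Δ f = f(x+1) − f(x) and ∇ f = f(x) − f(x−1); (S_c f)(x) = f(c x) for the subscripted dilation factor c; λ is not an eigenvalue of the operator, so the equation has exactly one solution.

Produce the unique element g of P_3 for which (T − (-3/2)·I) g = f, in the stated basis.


g(x) = (2/3)x^3 - (17/10)x^2 + (52/5)x - 964/75

write g with unknown coordinates in the stated basis and equate coefficients in (T − (-3/2)·I) g = f
solving from the highest basis element down gives g = (2/3)x^3 - (17/10)x^2 + (52/5)x - 964/75
check: T g = -(2/3)x^3 + (43/10)x^2 - (83/5)x + 407/25
so T g − (-3/2)·g = (1/3)x^3 + (7/4)x^2 - x - 3 = f ✓


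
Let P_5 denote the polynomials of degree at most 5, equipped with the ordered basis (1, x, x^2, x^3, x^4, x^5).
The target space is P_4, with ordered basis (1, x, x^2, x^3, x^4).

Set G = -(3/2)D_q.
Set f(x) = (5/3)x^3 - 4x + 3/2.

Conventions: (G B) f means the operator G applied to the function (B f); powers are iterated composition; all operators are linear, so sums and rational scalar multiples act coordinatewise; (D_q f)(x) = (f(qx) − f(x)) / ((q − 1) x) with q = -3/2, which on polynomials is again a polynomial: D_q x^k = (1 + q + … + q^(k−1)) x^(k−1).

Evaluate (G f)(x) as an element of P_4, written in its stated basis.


the image equals g(x) = -(35/8)x^2 + 6

D_q f = (35/12)x^2 - 4
(-(3/2)D_q) f = -(35/8)x^2 + 6


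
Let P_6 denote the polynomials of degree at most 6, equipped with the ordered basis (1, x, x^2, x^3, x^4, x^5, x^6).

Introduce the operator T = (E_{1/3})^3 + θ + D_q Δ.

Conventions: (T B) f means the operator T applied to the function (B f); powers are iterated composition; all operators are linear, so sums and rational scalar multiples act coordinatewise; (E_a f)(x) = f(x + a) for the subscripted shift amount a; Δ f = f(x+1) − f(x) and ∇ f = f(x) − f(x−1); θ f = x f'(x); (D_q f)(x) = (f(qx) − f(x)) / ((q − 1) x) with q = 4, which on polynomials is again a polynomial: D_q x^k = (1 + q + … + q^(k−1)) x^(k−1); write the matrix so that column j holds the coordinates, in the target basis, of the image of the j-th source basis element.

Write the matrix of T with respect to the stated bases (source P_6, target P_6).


the matrix is [[1, 1, 3, 4, 5, 6, 7]; [0, 2, 2, 18, 34, 55, 81]; [0, 0, 3, 3, 90, 220, 435]; [0, 0, 0, 4, 4, 435, 1295]; [0, 0, 0, 0, 5, 5, 2061]; [0, 0, 0, 0, 0, 6, 6]; [0, 0, 0, 0, 0, 0, 7]] (rows listed top to bottom)

image of 1: 1
image of x: 2x + 1
image of x^2: 3x^2 + 2x + 3
image of x^3: 4x^3 + 3x^2 + 18x + 4
image of x^4: 5x^4 + 4x^3 + 90x^2 + 34x + 5
image of x^5: 6x^5 + 5x^4 + 435x^3 + 220x^2 + 55x + 6
image of x^6: 7x^6 + 6x^5 + 2061x^4 + 1295x^3 + 435x^2 + 81x + 7
each image's coordinates form column j of the matrix


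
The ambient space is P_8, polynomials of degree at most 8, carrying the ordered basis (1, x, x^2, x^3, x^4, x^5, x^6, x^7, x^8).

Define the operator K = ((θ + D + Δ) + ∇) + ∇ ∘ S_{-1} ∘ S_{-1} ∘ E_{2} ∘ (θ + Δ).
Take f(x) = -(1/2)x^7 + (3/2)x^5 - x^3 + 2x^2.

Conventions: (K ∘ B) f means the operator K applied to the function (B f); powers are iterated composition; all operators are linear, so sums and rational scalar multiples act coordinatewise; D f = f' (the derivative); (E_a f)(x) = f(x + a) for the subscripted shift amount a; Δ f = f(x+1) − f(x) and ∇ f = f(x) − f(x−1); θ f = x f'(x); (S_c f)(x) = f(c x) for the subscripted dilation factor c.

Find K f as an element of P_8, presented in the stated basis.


the image equals g(x) = -(7/2)x^7 - 35x^6 - 234x^5 - (2085/2)x^4 - (4921/2)x^3 - (6937/2)x^2 - 2726x - 925

θ f = -(7/2)x^7 + (15/2)x^5 - 3x^3 + 4x^2
D f = -(7/2)x^6 + (15/2)x^4 - 3x^2 + 4x
Δ f = -(7/2)x^6 - (21/2)x^5 - 10x^4 - (5/2)x^3 + (3/2)x^2 + 5x + 2
(θ + D + Δ) f = -(7/2)x^7 - 7x^6 - 3x^5 - (5/2)x^4 - (11/2)x^3 + (5/2)x^2 + 9x + 2
∇ f = -(7/2)x^6 + (21/2)x^5 - 10x^4 + (5/2)x^3 + (3/2)x^2 + 3x - 2
((θ + D + Δ) + ∇) f = -(7/2)x^7 - (21/2)x^6 + (15/2)x^5 - (25/2)x^4 - 3x^3 + 4x^2 + 12x
θ f = -(7/2)x^7 + (15/2)x^5 - 3x^3 + 4x^2
Δ f = -(7/2)x^6 - (21/2)x^5 - 10x^4 - (5/2)x^3 + (3/2)x^2 + 5x + 2
(θ + Δ) f = -(7/2)x^7 - (7/2)x^6 - 3x^5 - 10x^4 - (11/2)x^3 + (11/2)x^2 + 5x + 2
E_{2} (θ + Δ) f = -(7/2)x^7 - (105/2)x^6 - 339x^5 - 1230x^4 - (5451/2)x^3 - (7399/2)x^2 - 2839x - 938
S_{-1} E_{2} (θ + Δ) f = (7/2)x^7 - (105/2)x^6 + 339x^5 - 1230x^4 + (5451/2)x^3 - (7399/2)x^2 + 2839x - 938
S_{-1} (S_{-1} ∘ E_{2}) (θ + Δ) f = -(7/2)x^7 - (105/2)x^6 - 339x^5 - 1230x^4 - (5451/2)x^3 - (7399/2)x^2 - 2839x - 938
∇ S_{-1} (S_{-1} ∘ E_{2}) (θ + Δ) f = -(49/2)x^6 - (483/2)x^5 - 1030x^4 - (4915/2)x^3 - (6945/2)x^2 - 2738x - 925
(((θ + D + Δ) + ∇) + ∇ ∘ S_{-1} ∘ S_{-1} ∘ E_{2} ∘ (θ + Δ)) f = -(7/2)x^7 - 35x^6 - 234x^5 - (2085/2)x^4 - (4921/2)x^3 - (6937/2)x^2 - 2726x - 925


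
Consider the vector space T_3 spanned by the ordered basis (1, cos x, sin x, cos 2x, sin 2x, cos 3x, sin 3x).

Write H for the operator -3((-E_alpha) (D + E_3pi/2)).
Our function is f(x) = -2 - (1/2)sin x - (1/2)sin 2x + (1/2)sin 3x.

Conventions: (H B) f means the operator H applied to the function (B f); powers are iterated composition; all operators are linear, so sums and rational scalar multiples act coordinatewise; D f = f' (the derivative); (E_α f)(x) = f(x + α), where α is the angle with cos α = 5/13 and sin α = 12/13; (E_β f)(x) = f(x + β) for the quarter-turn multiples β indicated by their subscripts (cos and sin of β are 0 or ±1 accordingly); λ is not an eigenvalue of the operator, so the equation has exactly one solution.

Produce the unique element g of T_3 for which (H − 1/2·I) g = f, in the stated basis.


write g with unknown coordinates in the stated basis and equate coefficients in (H − 1/2·I) g = f
solving from the highest basis element down gives g = -4/5 + sin x - (12/179)cos 2x + (5/179)sin 2x + (9768/245585)cos 3x + (707/49117)sin 3x
check: H g = -12/5 - (6/179)cos 2x - (87/179)sin 2x + (4884/245585)cos 3x + (24912/49117)sin 3x
so H g − 1/2·g = -2 - (1/2)sin x - (1/2)sin 2x + (1/2)sin 3x = f ✓

the image equals g(x) = -4/5 + sin x - (12/179)cos 2x + (5/179)sin 2x + (9768/245585)cos 3x + (707/49117)sin 3x


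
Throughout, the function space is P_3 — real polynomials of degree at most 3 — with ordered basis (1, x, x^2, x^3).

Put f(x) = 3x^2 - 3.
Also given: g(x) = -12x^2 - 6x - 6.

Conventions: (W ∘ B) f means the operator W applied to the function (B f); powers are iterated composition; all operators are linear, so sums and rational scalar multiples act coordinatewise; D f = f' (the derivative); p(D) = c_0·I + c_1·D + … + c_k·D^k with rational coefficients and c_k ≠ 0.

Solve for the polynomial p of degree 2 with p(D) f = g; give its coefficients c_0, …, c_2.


D^0 f = 3x^2 - 3
D^1 f = 6x
D^2 f = 6
matching coefficients of g against c_0 f + c_1 Df + … from the top degree down determines the c_i
solution: c_0 = -4, c_1 = -1, c_2 = -3

p(D) = -4·I − D − 3·D^2, i.e. c_0 = -4, c_1 = -1, c_2 = -3


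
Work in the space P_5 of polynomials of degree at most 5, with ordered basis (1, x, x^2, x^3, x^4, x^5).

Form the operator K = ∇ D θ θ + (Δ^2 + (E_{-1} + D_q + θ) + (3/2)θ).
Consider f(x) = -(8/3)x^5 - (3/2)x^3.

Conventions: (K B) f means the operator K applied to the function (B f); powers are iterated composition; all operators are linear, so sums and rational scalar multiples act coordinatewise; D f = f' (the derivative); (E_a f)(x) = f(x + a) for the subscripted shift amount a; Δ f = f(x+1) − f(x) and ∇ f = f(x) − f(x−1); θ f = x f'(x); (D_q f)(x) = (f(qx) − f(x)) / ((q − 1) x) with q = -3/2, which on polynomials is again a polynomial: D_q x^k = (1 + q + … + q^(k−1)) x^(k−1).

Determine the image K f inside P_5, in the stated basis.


the image equals g(x) = -36x^5 + (25/6)x^4 - (17113/12)x^3 + (44845/24)x^2 - (9767/6)x + 289

θ f = -(40/3)x^5 - (9/2)x^3
θ θ f = -(200/3)x^5 - (27/2)x^3
D (θ θ) f = -(1000/3)x^4 - (81/2)x^2
∇ D (θ θ) f = -(4000/3)x^3 + 2000x^2 - (4243/3)x + 2243/6
Δ f = -(40/3)x^4 - (80/3)x^3 - (187/6)x^2 - (107/6)x - 25/6
Δ Δ f = -(160/3)x^3 - 160x^2 - (587/3)x - 89
E_{-1} f = -(8/3)x^5 + (40/3)x^4 - (169/6)x^3 + (187/6)x^2 - (107/6)x + 25/6
D_q f = -(55/6)x^4 - (21/8)x^2
θ f = -(40/3)x^5 - (9/2)x^3
(E_{-1} + D_q + θ) f = -16x^5 + (25/6)x^4 - (98/3)x^3 + (685/24)x^2 - (107/6)x + 25/6
θ f = -(40/3)x^5 - (9/2)x^3
((3/2)θ) f = -20x^5 - (27/4)x^3
(Δ^2 + (E_{-1} + D_q + θ) + (3/2)θ) f = -36x^5 + (25/6)x^4 - (371/4)x^3 - (3155/24)x^2 - (427/2)x - 509/6
(∇ D θ θ + (Δ^2 + (E_{-1} + D_q + θ) + (3/2)θ)) f = -36x^5 + (25/6)x^4 - (17113/12)x^3 + (44845/24)x^2 - (9767/6)x + 289


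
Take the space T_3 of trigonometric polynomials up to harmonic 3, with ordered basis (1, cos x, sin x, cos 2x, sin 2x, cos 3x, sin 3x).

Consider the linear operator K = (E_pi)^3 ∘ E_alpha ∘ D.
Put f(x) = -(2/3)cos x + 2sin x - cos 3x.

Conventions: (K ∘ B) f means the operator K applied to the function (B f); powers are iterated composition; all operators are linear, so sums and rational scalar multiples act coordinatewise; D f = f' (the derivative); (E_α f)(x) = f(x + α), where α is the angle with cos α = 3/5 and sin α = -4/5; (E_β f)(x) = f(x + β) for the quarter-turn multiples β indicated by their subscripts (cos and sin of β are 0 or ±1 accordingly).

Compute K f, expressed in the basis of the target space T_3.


the image equals g(x) = -(2/3)cos x - 2sin x + (132/125)cos 3x + (351/125)sin 3x

D f = 2cos x + (2/3)sin x + 3sin 3x
E_alpha D f = (2/3)cos x + 2sin x - (132/125)cos 3x - (351/125)sin 3x
E_pi (E_alpha ∘ D) f = -(2/3)cos x - 2sin x + (132/125)cos 3x + (351/125)sin 3x
E_pi E_pi (E_alpha ∘ D) f = (2/3)cos x + 2sin x - (132/125)cos 3x - (351/125)sin 3x
E_pi E_pi E_pi (E_alpha ∘ D) f = -(2/3)cos x - 2sin x + (132/125)cos 3x + (351/125)sin 3x


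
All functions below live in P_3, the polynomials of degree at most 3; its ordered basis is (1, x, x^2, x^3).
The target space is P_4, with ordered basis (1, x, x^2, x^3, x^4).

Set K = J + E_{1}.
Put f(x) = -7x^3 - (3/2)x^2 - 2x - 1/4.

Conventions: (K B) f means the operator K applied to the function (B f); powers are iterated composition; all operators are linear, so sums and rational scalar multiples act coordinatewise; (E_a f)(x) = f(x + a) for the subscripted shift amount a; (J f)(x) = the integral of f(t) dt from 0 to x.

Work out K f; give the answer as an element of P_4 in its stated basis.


the result is g(x) = -(7/4)x^4 - (15/2)x^3 - (47/2)x^2 - (105/4)x - 43/4

J f = -(7/4)x^4 - (1/2)x^3 - x^2 - (1/4)x
E_{1} f = -7x^3 - (45/2)x^2 - 26x - 43/4
(J + E_{1}) f = -(7/4)x^4 - (15/2)x^3 - (47/2)x^2 - (105/4)x - 43/4


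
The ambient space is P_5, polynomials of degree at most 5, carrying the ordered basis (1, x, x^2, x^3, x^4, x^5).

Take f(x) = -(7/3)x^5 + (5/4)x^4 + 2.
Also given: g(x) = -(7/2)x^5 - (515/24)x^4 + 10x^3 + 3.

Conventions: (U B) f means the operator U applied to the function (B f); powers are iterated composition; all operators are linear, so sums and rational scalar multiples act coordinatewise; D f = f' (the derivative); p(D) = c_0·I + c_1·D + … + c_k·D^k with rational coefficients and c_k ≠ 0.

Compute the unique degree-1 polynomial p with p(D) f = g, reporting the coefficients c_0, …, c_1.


p(D) = (3/2)·I + 2·D, i.e. c_0 = 3/2, c_1 = 2

D^0 f = -(7/3)x^5 + (5/4)x^4 + 2
D^1 f = -(35/3)x^4 + 5x^3
matching coefficients of g against c_0 f + c_1 Df + … from the top degree down determines the c_i
solution: c_0 = 3/2, c_1 = 2


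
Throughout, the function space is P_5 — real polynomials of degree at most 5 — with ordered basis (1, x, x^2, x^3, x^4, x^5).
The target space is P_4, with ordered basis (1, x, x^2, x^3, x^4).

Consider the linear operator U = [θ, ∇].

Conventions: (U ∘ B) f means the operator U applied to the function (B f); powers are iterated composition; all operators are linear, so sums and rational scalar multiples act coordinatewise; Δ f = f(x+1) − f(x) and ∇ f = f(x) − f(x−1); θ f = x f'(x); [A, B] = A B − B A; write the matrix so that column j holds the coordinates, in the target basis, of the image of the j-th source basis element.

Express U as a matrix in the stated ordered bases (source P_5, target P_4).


the matrix is [[0, -1, 2, -3, 4, -5]; [0, 0, -2, 6, -12, 20]; [0, 0, 0, -3, 12, -30]; [0, 0, 0, 0, -4, 20]; [0, 0, 0, 0, 0, -5]] (rows listed top to bottom)

image of 1: 0
image of x: -1
image of x^2: -2x + 2
image of x^3: -3x^2 + 6x - 3
image of x^4: -4x^3 + 12x^2 - 12x + 4
image of x^5: -5x^4 + 20x^3 - 30x^2 + 20x - 5
each image's coordinates form column j of the matrix


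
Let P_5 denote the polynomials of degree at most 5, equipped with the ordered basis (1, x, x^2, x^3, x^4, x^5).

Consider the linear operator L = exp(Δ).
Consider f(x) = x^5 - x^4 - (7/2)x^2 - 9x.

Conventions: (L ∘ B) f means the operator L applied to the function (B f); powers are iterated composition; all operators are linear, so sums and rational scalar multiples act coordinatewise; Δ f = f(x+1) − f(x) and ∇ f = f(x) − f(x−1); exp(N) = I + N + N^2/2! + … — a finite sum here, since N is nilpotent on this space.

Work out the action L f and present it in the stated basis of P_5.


g(x) = x^5 + 4x^4 + 16x^3 + (69/2)x^2 + 39x + 21

order-1 term: 5x^4 + 6x^3 + 4x^2 - 6x - 25/2
order-2 term: 10x^3 + 24x^2 + 23x + 9/2
order-3 term: 10x^2 + 26x + 19
order-4 term: 5x + 9
order-5 term: 1
the series for exp(Δ) f terminates at order 5
exp(Δ) f = x^5 + 4x^4 + 16x^3 + (69/2)x^2 + 39x + 21


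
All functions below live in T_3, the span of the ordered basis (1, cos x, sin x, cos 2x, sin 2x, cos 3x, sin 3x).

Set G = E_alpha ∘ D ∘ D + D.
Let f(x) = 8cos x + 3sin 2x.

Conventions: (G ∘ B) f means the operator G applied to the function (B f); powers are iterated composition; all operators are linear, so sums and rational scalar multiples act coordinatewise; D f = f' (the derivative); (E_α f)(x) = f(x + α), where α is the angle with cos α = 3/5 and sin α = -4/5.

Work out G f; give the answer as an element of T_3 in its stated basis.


the image equals g(x) = -(24/5)cos x - (72/5)sin x + (438/25)cos 2x + (84/25)sin 2x

D f = -8sin x + 6cos 2x
D D f = -8cos x - 12sin 2x
E_alpha D D f = -(24/5)cos x - (32/5)sin x + (288/25)cos 2x + (84/25)sin 2x
D f = -8sin x + 6cos 2x
(E_alpha ∘ D ∘ D + D) f = -(24/5)cos x - (72/5)sin x + (438/25)cos 2x + (84/25)sin 2x
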